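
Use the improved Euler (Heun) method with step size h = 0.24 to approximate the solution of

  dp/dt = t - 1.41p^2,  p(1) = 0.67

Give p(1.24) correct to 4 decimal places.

Heun: k1 = f(t_n, p_n); k2 = f(t_n + h, p_n + h·k1); p_{n+1} = p_n + (h/2)·(k1 + k2).
t=1.000000, p=0.670000:
  k1 = f(1.000000, 0.670000) = 0.367051
  k2 = f(1.240000, 0.758092) = 0.429668
  p ← 0.670000 + (0.24/2)·(0.367051 + 0.429668) = 0.765606
p(1.24) ≈ 0.7656

0.7656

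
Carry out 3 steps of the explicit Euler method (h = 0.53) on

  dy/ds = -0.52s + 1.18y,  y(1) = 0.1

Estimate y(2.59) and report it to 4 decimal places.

Euler: y_{n+1} = y_n + h·f(s_n, y_n).
s=1.000000, y=0.100000: f=-0.402000 → y ← 0.100000 + 0.53·(-0.402000) = -0.113060
s=1.530000, y=-0.113060: f=-0.929011 → y ← -0.113060 + 0.53·(-0.929011) = -0.605436
s=2.060000, y=-0.605436: f=-1.785614 → y ← -0.605436 + 0.53·(-1.785614) = -1.551811
y(2.59) ≈ -1.5518

-1.5518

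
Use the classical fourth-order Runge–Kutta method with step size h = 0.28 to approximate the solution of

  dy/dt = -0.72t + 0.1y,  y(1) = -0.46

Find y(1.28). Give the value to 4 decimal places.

-0.7060

RK4: k1 = f(t_n, y_n); k2 = f(t_n + h/2, y_n + (h/2)·k1); k3 = f(t_n + h/2, y_n + (h/2)·k2); k4 = f(t_n + h, y_n + h·k3); y_{n+1} = y_n + (h/6)·(k1 + 2k2 + 2k3 + k4).
t=1.000000, y=-0.460000:
  k1 = f(1.000000, -0.460000) = -0.766000
  k2 = f(1.140000, -0.567240) = -0.877524
  k3 = f(1.140000, -0.582853) = -0.879085
  k4 = f(1.280000, -0.706144) = -0.992214
  y ← -0.460000 + (0.28/6)·(k1 + 2k2 + 2k3 + k4) = -0.706000
y(1.28) ≈ -0.7060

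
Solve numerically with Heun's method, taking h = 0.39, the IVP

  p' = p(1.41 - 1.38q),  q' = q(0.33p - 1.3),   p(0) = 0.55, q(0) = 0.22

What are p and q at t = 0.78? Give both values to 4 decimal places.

Heun on (p,q): k1 = f(t_n, state_n); k2 = f(t_n + h, state_n + h·k1); state_{n+1} = state_n + (h/2)·(k1 + k2).
0.000000: (0.550000, 0.220000)
  k1 = (0.608520, -0.246070)
  predictor → (0.787323, 0.124033)
  k2 = (0.975363, -0.129017)
  → (0.858857, 0.146858)
0.390000: (0.858857, 0.146858)
  k1 = (1.036929, -0.149293)
  predictor → (1.263260, 0.088634)
  k2 = (1.626680, -0.078275)
  → (1.378261, 0.102482)
(p(0.78), q(0.78)) ≈ (1.3783, 0.1025)

1.3783, 0.1025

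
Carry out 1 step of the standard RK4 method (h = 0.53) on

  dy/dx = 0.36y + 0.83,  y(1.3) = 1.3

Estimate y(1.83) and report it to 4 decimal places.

2.0579

RK4: k1 = f(x_n, y_n); k2 = f(x_n + h/2, y_n + (h/2)·k1); k3 = f(x_n + h/2, y_n + (h/2)·k2); k4 = f(x_n + h, y_n + h·k3); y_{n+1} = y_n + (h/6)·(k1 + 2k2 + 2k3 + k4).
x=1.300000, y=1.300000:
  k1 = f(1.300000, 1.300000) = 1.298000
  k2 = f(1.565000, 1.643970) = 1.421829
  k3 = f(1.565000, 1.676785) = 1.433643
  k4 = f(1.830000, 2.059831) = 1.571539
  y ← 1.300000 + (0.53/6)·(k1 + 2k2 + 2k3 + k4) = 2.057943
y(1.83) ≈ 2.0579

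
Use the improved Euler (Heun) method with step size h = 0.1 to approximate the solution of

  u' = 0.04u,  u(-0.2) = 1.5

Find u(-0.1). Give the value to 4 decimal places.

Heun: k1 = f(t_n, u_n); k2 = f(t_n + h, u_n + h·k1); u_{n+1} = u_n + (h/2)·(k1 + k2).
t=-0.200000, u=1.500000:
  k1 = f(-0.200000, 1.500000) = 0.060000
  k2 = f(-0.100000, 1.506000) = 0.060240
  u ← 1.500000 + (0.1/2)·(0.060000 + 0.060240) = 1.506012
u(-0.1) ≈ 1.5060

1.5060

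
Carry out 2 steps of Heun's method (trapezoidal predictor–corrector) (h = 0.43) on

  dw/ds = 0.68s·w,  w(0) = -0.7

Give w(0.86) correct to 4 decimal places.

Heun: k1 = f(s_n, w_n); k2 = f(s_n + h, w_n + h·k1); w_{n+1} = w_n + (h/2)·(k1 + k2).
s=0.000000, w=-0.700000:
  k1 = f(0.000000, -0.700000) = 0.000000
  k2 = f(0.430000, -0.700000) = -0.204680
  w ← -0.700000 + (0.43/2)·(0.000000 + (-0.204680)) = -0.744006
s=0.430000, w=-0.744006:
  k1 = f(0.430000, -0.744006) = -0.217547
  k2 = f(0.860000, -0.837552) = -0.489800
  w ← -0.744006 + (0.43/2)·(-0.217547 + (-0.489800)) = -0.896086
w(0.86) ≈ -0.8961

-0.8961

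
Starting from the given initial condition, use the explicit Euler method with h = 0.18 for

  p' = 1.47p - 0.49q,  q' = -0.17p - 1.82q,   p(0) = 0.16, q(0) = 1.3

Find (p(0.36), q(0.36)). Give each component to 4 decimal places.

Euler on (p,q): p_{n+1} = p_n + h·p', q_{n+1} = q_n + h·q'.
0.000000: (0.160000, 1.300000); f=(-0.401800, -2.393200) → (0.087676, 0.869224)
0.180000: (0.087676, 0.869224); f=(-0.297036, -1.596893) → (0.034210, 0.581783)
(p(0.36), q(0.36)) ≈ (0.0342, 0.5818)

0.0342, 0.5818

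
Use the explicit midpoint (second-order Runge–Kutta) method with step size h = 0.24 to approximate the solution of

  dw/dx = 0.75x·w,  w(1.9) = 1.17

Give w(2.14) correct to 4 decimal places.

Midpoint: k1 = f(x_n, w_n); k2 = f(x_n + h/2, w_n + (h/2)·k1); w_{n+1} = w_n + h·k2.
x=1.900000, w=1.170000:
  k1 = f(1.900000, 1.170000) = 1.667250
  k2 = f(2.020000, 1.370070) = 2.075656
  w ← 1.170000 + 0.24·2.075656 = 1.668157
w(2.14) ≈ 1.6682

1.6682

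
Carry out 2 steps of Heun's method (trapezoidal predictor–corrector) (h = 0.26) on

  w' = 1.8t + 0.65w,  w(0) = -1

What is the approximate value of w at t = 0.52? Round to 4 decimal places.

Heun: k1 = f(t_n, w_n); k2 = f(t_n + h, w_n + h·k1); w_{n+1} = w_n + (h/2)·(k1 + k2).
t=0.000000, w=-1.000000:
  k1 = f(0.000000, -1.000000) = -0.650000
  k2 = f(0.260000, -1.169000) = -0.291850
  w ← -1.000000 + (0.26/2)·(-0.650000 + (-0.291850)) = -1.122440
t=0.260000, w=-1.122440:
  k1 = f(0.260000, -1.122440) = -0.261586
  k2 = f(0.520000, -1.190453) = 0.162206
  w ← -1.122440 + (0.26/2)·(-0.261586 + 0.162206) = -1.135360
w(0.52) ≈ -1.1354

-1.1354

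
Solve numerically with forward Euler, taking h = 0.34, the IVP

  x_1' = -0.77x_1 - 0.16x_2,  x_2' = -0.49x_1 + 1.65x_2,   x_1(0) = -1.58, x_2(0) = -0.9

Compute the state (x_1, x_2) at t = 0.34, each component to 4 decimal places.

Euler on (x_1,x_2): x_1_{n+1} = x_1_n + h·x_1', x_2_{n+1} = x_2_n + h·x_2'.
0.000000: (-1.580000, -0.900000); f=(1.360600, -0.710800) → (-1.117396, -1.141672)
(x_1(0.34), x_2(0.34)) ≈ (-1.1174, -1.1417)

-1.1174, -1.1417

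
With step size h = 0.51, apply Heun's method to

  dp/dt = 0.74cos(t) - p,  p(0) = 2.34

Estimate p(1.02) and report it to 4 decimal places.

1.2385

Heun: k1 = f(t_n, p_n); k2 = f(t_n + h, p_n + h·k1); p_{n+1} = p_n + (h/2)·(k1 + k2).
t=0.000000, p=2.340000:
  k1 = f(0.000000, 2.340000) = -1.600000
  k2 = f(0.510000, 1.524000) = -0.878169
  p ← 2.340000 + (0.51/2)·(-1.600000 + (-0.878169)) = 1.708067
t=0.510000, p=1.708067:
  k1 = f(0.510000, 1.708067) = -1.062236
  k2 = f(1.020000, 1.166327) = -0.779036
  p ← 1.708067 + (0.51/2)·(-1.062236 + (-0.779036)) = 1.238543
p(1.02) ≈ 1.2385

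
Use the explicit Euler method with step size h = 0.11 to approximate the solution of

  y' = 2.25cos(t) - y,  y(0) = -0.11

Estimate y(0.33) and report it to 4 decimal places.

0.5790

Euler: y_{n+1} = y_n + h·f(t_n, y_n).
t=0.000000, y=-0.110000: f=2.360000 → y ← -0.110000 + 0.11·2.360000 = 0.149600
t=0.110000, y=0.149600: f=2.086801 → y ← 0.149600 + 0.11·2.086801 = 0.379148
t=0.220000, y=0.379148: f=1.816621 → y ← 0.379148 + 0.11·1.816621 = 0.578976
y(0.33) ≈ 0.5790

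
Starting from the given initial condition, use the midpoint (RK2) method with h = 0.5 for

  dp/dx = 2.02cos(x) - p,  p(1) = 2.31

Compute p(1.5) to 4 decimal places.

1.6258

Midpoint: k1 = f(x_n, p_n); k2 = f(x_n + h/2, p_n + (h/2)·k1); p_{n+1} = p_n + h·k2.
x=1.000000, p=2.310000:
  k1 = f(1.000000, 2.310000) = -1.218589
  k2 = f(1.250000, 2.005353) = -1.368401
  p ← 2.310000 + 0.5·(-1.368401) = 1.625799
p(1.5) ≈ 1.6258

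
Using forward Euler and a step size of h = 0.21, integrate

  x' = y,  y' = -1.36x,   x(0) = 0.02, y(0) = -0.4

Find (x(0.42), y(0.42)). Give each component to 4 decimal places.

Euler on (x,y): x_{n+1} = x_n + h·x', y_{n+1} = y_n + h·y'.
0.000000: (0.020000, -0.400000); f=(-0.400000, -0.027200) → (-0.064000, -0.405712)
0.210000: (-0.064000, -0.405712); f=(-0.405712, 0.087040) → (-0.149200, -0.387434)
(x(0.42), y(0.42)) ≈ (-0.1492, -0.3874)

-0.1492, -0.3874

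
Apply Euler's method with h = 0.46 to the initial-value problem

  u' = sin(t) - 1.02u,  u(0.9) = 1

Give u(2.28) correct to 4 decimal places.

0.9356

Euler: u_{n+1} = u_n + h·f(t_n, u_n).
t=0.900000, u=1.000000: f=-0.236673 → u ← 1.000000 + 0.46·(-0.236673) = 0.891130
t=1.360000, u=0.891130: f=0.068912 → u ← 0.891130 + 0.46·0.068912 = 0.922830
t=1.820000, u=0.922830: f=0.027823 → u ← 0.922830 + 0.46·0.027823 = 0.935628
u(2.28) ≈ 0.9356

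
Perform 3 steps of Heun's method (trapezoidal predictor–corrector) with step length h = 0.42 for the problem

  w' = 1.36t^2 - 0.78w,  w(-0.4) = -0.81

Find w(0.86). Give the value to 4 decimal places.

Heun: k1 = f(t_n, w_n); k2 = f(t_n + h, w_n + h·k1); w_{n+1} = w_n + (h/2)·(k1 + k2).
t=-0.400000, w=-0.810000:
  k1 = f(-0.400000, -0.810000) = 0.849400
  k2 = f(0.020000, -0.453252) = 0.354081
  w ← -0.810000 + (0.42/2)·(0.849400 + 0.354081) = -0.557269
t=0.020000, w=-0.557269:
  k1 = f(0.020000, -0.557269) = 0.435214
  k2 = f(0.440000, -0.374479) = 0.555390
  w ← -0.557269 + (0.42/2)·(0.435214 + 0.555390) = -0.349242
t=0.440000, w=-0.349242:
  k1 = f(0.440000, -0.349242) = 0.535705
  k2 = f(0.860000, -0.124246) = 1.102768
  w ← -0.349242 + (0.42/2)·(0.535705 + 1.102768) = -0.005163
w(0.86) ≈ -0.0052

-0.0052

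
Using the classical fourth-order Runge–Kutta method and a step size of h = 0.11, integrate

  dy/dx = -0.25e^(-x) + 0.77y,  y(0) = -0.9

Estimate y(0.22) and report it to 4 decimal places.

RK4: k1 = f(x_n, y_n); k2 = f(x_n + h/2, y_n + (h/2)·k1); k3 = f(x_n + h/2, y_n + (h/2)·k2); k4 = f(x_n + h, y_n + h·k3); y_{n+1} = y_n + (h/6)·(k1 + 2k2 + 2k3 + k4).
x=0.000000, y=-0.900000:
  k1 = f(0.000000, -0.900000) = -0.943000
  k2 = f(0.055000, -0.951865) = -0.969557
  k3 = f(0.055000, -0.953326) = -0.970682
  k4 = f(0.110000, -1.006775) = -0.999175
  y ← -0.900000 + (0.11/6)·(k1 + 2k2 + 2k3 + k4) = -1.006749
x=0.110000, y=-1.006749:
  k1 = f(0.110000, -1.006749) = -0.999155
  k2 = f(0.165000, -1.061702) = -1.029484
  k3 = f(0.165000, -1.063370) = -1.030769
  k4 = f(0.220000, -1.120133) = -1.063132
  y ← -1.006749 + (0.11/6)·(k1 + 2k2 + 2k3 + k4) = -1.120100
y(0.22) ≈ -1.1201

-1.1201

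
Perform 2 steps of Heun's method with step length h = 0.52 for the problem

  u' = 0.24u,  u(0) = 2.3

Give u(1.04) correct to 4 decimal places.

2.9503

Heun: k1 = f(s_n, u_n); k2 = f(s_n + h, u_n + h·k1); u_{n+1} = u_n + (h/2)·(k1 + k2).
s=0.000000, u=2.300000:
  k1 = f(0.000000, 2.300000) = 0.552000
  k2 = f(0.520000, 2.587040) = 0.620890
  u ← 2.300000 + (0.52/2)·(0.552000 + 0.620890) = 2.604951
s=0.520000, u=2.604951:
  k1 = f(0.520000, 2.604951) = 0.625188
  k2 = f(1.040000, 2.930049) = 0.703212
  u ← 2.604951 + (0.52/2)·(0.625188 + 0.703212) = 2.950335
u(1.04) ≈ 2.9503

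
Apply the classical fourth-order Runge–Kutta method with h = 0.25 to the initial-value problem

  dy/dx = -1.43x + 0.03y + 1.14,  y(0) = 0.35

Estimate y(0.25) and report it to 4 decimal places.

0.5939

RK4: k1 = f(x_n, y_n); k2 = f(x_n + h/2, y_n + (h/2)·k1); k3 = f(x_n + h/2, y_n + (h/2)·k2); k4 = f(x_n + h, y_n + h·k3); y_{n+1} = y_n + (h/6)·(k1 + 2k2 + 2k3 + k4).
x=0.000000, y=0.350000:
  k1 = f(0.000000, 0.350000) = 1.150500
  k2 = f(0.125000, 0.493812) = 0.976064
  k3 = f(0.125000, 0.472008) = 0.975410
  k4 = f(0.250000, 0.593853) = 0.800316
  y ← 0.350000 + (0.25/6)·(k1 + 2k2 + 2k3 + k4) = 0.593907
y(0.25) ≈ 0.5939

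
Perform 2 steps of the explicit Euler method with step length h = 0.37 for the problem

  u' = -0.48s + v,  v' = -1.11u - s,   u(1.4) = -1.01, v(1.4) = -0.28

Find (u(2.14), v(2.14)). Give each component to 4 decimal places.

Euler on (u,v): u_{n+1} = u_n + h·u', v_{n+1} = v_n + h·v'.
1.400000: (-1.010000, -0.280000); f=(-0.952000, -0.278900) → (-1.362240, -0.383193)
1.770000: (-1.362240, -0.383193); f=(-1.232793, -0.257914) → (-1.818373, -0.478621)
(u(2.14), v(2.14)) ≈ (-1.8184, -0.4786)

-1.8184, -0.4786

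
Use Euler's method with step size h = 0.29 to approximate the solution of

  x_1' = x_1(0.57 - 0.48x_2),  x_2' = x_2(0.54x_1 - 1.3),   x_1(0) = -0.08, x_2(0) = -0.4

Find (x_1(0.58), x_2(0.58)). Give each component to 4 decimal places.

Euler on (x_1,x_2): x_1_{n+1} = x_1_n + h·x_1', x_2_{n+1} = x_2_n + h·x_2'.
0.000000: (-0.080000, -0.400000); f=(-0.060960, 0.537280) → (-0.097678, -0.244189)
0.290000: (-0.097678, -0.244189); f=(-0.067126, 0.330326) → (-0.117145, -0.148394)
(x_1(0.58), x_2(0.58)) ≈ (-0.1171, -0.1484)

-0.1171, -0.1484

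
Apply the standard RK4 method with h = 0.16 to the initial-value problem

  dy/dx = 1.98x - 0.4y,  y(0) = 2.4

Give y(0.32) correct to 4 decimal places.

2.2088

RK4: k1 = f(x_n, y_n); k2 = f(x_n + h/2, y_n + (h/2)·k1); k3 = f(x_n + h/2, y_n + (h/2)·k2); k4 = f(x_n + h, y_n + h·k3); y_{n+1} = y_n + (h/6)·(k1 + 2k2 + 2k3 + k4).
x=0.000000, y=2.400000:
  k1 = f(0.000000, 2.400000) = -0.960000
  k2 = f(0.080000, 2.323200) = -0.770880
  k3 = f(0.080000, 2.338330) = -0.776932
  k4 = f(0.160000, 2.275691) = -0.593476
  y ← 2.400000 + (0.16/6)·(k1 + 2k2 + 2k3 + k4) = 2.276024
x=0.160000, y=2.276024:
  k1 = f(0.160000, 2.276024) = -0.593610
  k2 = f(0.240000, 2.228535) = -0.416214
  k3 = f(0.240000, 2.242727) = -0.421891
  k4 = f(0.320000, 2.208521) = -0.249809
  y ← 2.276024 + (0.16/6)·(k1 + 2k2 + 2k3 + k4) = 2.208834
y(0.32) ≈ 2.2088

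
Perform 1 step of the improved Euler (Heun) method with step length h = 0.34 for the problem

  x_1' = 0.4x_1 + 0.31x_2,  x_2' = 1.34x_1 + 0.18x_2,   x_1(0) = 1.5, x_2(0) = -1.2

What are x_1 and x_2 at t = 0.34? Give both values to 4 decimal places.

1.6149, -0.5537

Heun on (x_1,x_2): k1 = f(t_n, state_n); k2 = f(t_n + h, state_n + h·k1); state_{n+1} = state_n + (h/2)·(k1 + k2).
0.000000: (1.500000, -1.200000)
  k1 = (0.228000, 1.794000)
  predictor → (1.577520, -0.590040)
  k2 = (0.448096, 2.007670)
  → (1.614936, -0.553716)
(x_1(0.34), x_2(0.34)) ≈ (1.6149, -0.5537)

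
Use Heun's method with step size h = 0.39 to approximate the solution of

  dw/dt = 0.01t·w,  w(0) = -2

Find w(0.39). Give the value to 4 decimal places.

Heun: k1 = f(t_n, w_n); k2 = f(t_n + h, w_n + h·k1); w_{n+1} = w_n + (h/2)·(k1 + k2).
t=0.000000, w=-2.000000:
  k1 = f(0.000000, -2.000000) = 0.000000
  k2 = f(0.390000, -2.000000) = -0.007800
  w ← -2.000000 + (0.39/2)·(0.000000 + (-0.007800)) = -2.001521
w(0.39) ≈ -2.0015

-2.0015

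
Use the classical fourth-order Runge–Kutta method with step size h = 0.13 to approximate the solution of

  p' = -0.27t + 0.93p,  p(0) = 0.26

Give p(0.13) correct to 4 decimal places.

RK4: k1 = f(t_n, p_n); k2 = f(t_n + h/2, p_n + (h/2)·k1); k3 = f(t_n + h/2, p_n + (h/2)·k2); k4 = f(t_n + h, p_n + h·k3); p_{n+1} = p_n + (h/6)·(k1 + 2k2 + 2k3 + k4).
t=0.000000, p=0.260000:
  k1 = f(0.000000, 0.260000) = 0.241800
  k2 = f(0.065000, 0.275717) = 0.238867
  k3 = f(0.065000, 0.275526) = 0.238689
  k4 = f(0.130000, 0.291030) = 0.235558
  p ← 0.260000 + (0.13/6)·(k1 + 2k2 + 2k3 + k4) = 0.291037
p(0.13) ≈ 0.2910

0.2910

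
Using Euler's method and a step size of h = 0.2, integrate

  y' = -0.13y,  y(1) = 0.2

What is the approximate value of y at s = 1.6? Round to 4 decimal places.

Euler: y_{n+1} = y_n + h·f(s_n, y_n).
s=1.000000, y=0.200000: f=-0.026000 → y ← 0.200000 + 0.2·(-0.026000) = 0.194800
s=1.200000, y=0.194800: f=-0.025324 → y ← 0.194800 + 0.2·(-0.025324) = 0.189735
s=1.400000, y=0.189735: f=-0.024666 → y ← 0.189735 + 0.2·(-0.024666) = 0.184802
y(1.6) ≈ 0.1848

0.1848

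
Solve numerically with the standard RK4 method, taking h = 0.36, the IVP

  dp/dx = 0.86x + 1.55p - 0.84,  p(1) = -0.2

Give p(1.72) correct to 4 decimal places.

-0.2491

RK4: k1 = f(x_n, p_n); k2 = f(x_n + h/2, p_n + (h/2)·k1); k3 = f(x_n + h/2, p_n + (h/2)·k2); k4 = f(x_n + h, p_n + h·k3); p_{n+1} = p_n + (h/6)·(k1 + 2k2 + 2k3 + k4).
x=1.000000, p=-0.200000:
  k1 = f(1.000000, -0.200000) = -0.290000
  k2 = f(1.180000, -0.252200) = -0.216110
  k3 = f(1.180000, -0.238900) = -0.195495
  k4 = f(1.360000, -0.270378) = -0.089486
  p ← -0.200000 + (0.36/6)·(k1 + 2k2 + 2k3 + k4) = -0.272162
x=1.360000, p=-0.272162:
  k1 = f(1.360000, -0.272162) = -0.092251
  k2 = f(1.540000, -0.288767) = 0.036811
  k3 = f(1.540000, -0.265536) = 0.072820
  k4 = f(1.720000, -0.245947) = 0.257983
  p ← -0.272162 + (0.36/6)·(k1 + 2k2 + 2k3 + k4) = -0.249062
p(1.72) ≈ -0.2491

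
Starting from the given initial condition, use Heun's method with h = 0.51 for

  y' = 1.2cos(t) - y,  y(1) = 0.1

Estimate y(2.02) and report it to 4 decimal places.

Heun: k1 = f(t_n, y_n); k2 = f(t_n + h, y_n + h·k1); y_{n+1} = y_n + (h/2)·(k1 + k2).
t=1.000000, y=0.100000:
  k1 = f(1.000000, 0.100000) = 0.548363
  k2 = f(1.510000, 0.379665) = -0.306754
  y ← 0.100000 + (0.51/2)·(0.548363 + (-0.306754)) = 0.161610
t=1.510000, y=0.161610:
  k1 = f(1.510000, 0.161610) = -0.088699
  k2 = f(2.020000, 0.116373) = -0.637471
  y ← 0.161610 + (0.51/2)·(-0.088699 + (-0.637471)) = -0.023563
y(2.02) ≈ -0.0236

-0.0236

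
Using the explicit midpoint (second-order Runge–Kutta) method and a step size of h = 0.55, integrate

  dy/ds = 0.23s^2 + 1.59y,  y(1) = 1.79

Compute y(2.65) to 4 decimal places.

24.1141

Midpoint: k1 = f(s_n, y_n); k2 = f(s_n + h/2, y_n + (h/2)·k1); y_{n+1} = y_n + h·k2.
s=1.000000, y=1.790000:
  k1 = f(1.000000, 1.790000) = 3.076100
  k2 = f(1.275000, 2.635928) = 4.565018
  y ← 1.790000 + 0.55·4.565018 = 4.300760
s=1.550000, y=4.300760:
  k1 = f(1.550000, 4.300760) = 7.390784
  k2 = f(1.825000, 6.333226) = 10.835873
  y ← 4.300760 + 0.55·10.835873 = 10.260490
s=2.100000, y=10.260490:
  k1 = f(2.100000, 10.260490) = 17.328479
  k2 = f(2.375000, 15.025822) = 25.188400
  y ← 10.260490 + 0.55·25.188400 = 24.114110
y(2.65) ≈ 24.1141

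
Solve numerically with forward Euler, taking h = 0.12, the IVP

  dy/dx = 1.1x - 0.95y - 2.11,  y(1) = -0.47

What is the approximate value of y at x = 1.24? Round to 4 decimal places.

-0.5817

Euler: y_{n+1} = y_n + h·f(x_n, y_n).
x=1.000000, y=-0.470000: f=-0.563500 → y ← -0.470000 + 0.12·(-0.563500) = -0.537620
x=1.120000, y=-0.537620: f=-0.367261 → y ← -0.537620 + 0.12·(-0.367261) = -0.581691
y(1.24) ≈ -0.5817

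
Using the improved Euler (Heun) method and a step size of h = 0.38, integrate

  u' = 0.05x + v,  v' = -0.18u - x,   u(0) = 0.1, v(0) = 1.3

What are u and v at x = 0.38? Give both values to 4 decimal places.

Heun on (u,v): k1 = f(x_n, state_n); k2 = f(x_n + h, state_n + h·k1); state_{n+1} = state_n + (h/2)·(k1 + k2).
0.000000: (0.100000, 1.300000)
  k1 = (1.300000, -0.018000)
  predictor → (0.594000, 1.293160)
  k2 = (1.312160, -0.486920)
  → (0.596310, 1.204065)
(u(0.38), v(0.38)) ≈ (0.5963, 1.2041)

0.5963, 1.2041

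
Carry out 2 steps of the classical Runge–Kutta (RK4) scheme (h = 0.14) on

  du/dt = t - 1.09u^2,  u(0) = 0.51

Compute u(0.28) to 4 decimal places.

0.4770

RK4: k1 = f(t_n, u_n); k2 = f(t_n + h/2, u_n + (h/2)·k1); k3 = f(t_n + h/2, u_n + (h/2)·k2); k4 = f(t_n + h, u_n + h·k3); u_{n+1} = u_n + (h/6)·(k1 + 2k2 + 2k3 + k4).
t=0.000000, u=0.510000:
  k1 = f(0.000000, 0.510000) = -0.283509
  k2 = f(0.070000, 0.490154) = -0.191874
  k3 = f(0.070000, 0.496569) = -0.198773
  k4 = f(0.140000, 0.482172) = -0.113414
  u ← 0.510000 + (0.14/6)·(k1 + 2k2 + 2k3 + k4) = 0.482508
t=0.140000, u=0.482508:
  k1 = f(0.140000, 0.482508) = -0.113768
  k2 = f(0.210000, 0.474545) = -0.035460
  k3 = f(0.210000, 0.480026) = -0.041163
  k4 = f(0.280000, 0.476745) = 0.032258
  u ← 0.482508 + (0.14/6)·(k1 + 2k2 + 2k3 + k4) = 0.477031
u(0.28) ≈ 0.4770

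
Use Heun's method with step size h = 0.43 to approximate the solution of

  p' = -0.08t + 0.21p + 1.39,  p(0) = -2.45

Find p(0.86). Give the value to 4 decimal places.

-1.6569

Heun: k1 = f(t_n, p_n); k2 = f(t_n + h, p_n + h·k1); p_{n+1} = p_n + (h/2)·(k1 + k2).
t=0.000000, p=-2.450000:
  k1 = f(0.000000, -2.450000) = 0.875500
  k2 = f(0.430000, -2.073535) = 0.920158
  p ← -2.450000 + (0.43/2)·(0.875500 + 0.920158) = -2.063934
t=0.430000, p=-2.063934:
  k1 = f(0.430000, -2.063934) = 0.922174
  k2 = f(0.860000, -1.667399) = 0.971046
  p ← -2.063934 + (0.43/2)·(0.922174 + 0.971046) = -1.656891
p(0.86) ≈ -1.6569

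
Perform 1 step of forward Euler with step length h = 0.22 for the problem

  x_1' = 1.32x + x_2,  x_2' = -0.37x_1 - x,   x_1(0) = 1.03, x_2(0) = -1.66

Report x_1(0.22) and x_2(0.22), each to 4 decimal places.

0.6648, -1.7438

Euler on (x_1,x_2): x_1_{n+1} = x_1_n + h·x_1', x_2_{n+1} = x_2_n + h·x_2'.
0.000000: (1.030000, -1.660000); f=(-1.660000, -0.381100) → (0.664800, -1.743842)
(x_1(0.22), x_2(0.22)) ≈ (0.6648, -1.7438)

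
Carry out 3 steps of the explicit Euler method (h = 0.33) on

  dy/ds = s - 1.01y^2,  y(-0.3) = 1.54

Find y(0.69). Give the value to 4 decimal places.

Euler: y_{n+1} = y_n + h·f(s_n, y_n).
s=-0.300000, y=1.540000: f=-2.695316 → y ← 1.540000 + 0.33·(-2.695316) = 0.650546
s=0.030000, y=0.650546: f=-0.397442 → y ← 0.650546 + 0.33·(-0.397442) = 0.519390
s=0.360000, y=0.519390: f=0.087536 → y ← 0.519390 + 0.33·0.087536 = 0.548277
y(0.69) ≈ 0.5483

0.5483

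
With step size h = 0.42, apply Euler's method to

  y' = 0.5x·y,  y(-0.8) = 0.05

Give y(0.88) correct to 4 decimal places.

Euler: y_{n+1} = y_n + h·f(x_n, y_n).
x=-0.800000, y=0.050000: f=-0.020000 → y ← 0.050000 + 0.42·(-0.020000) = 0.041600
x=-0.380000, y=0.041600: f=-0.007904 → y ← 0.041600 + 0.42·(-0.007904) = 0.038280
x=0.040000, y=0.038280: f=0.000766 → y ← 0.038280 + 0.42·0.000766 = 0.038602
x=0.460000, y=0.038602: f=0.008878 → y ← 0.038602 + 0.42·0.008878 = 0.042331
y(0.88) ≈ 0.0423

0.0423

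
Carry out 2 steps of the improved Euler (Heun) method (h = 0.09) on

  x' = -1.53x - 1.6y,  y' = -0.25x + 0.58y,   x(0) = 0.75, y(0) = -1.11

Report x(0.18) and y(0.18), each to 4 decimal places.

Heun on (x,y): k1 = f(t_n, state_n); k2 = f(t_n + h, state_n + h·k1); state_{n+1} = state_n + (h/2)·(k1 + k2).
0.000000: (0.750000, -1.110000)
  k1 = (0.628500, -0.831300)
  predictor → (0.806565, -1.184817)
  k2 = (0.661663, -0.888835)
  → (0.808057, -1.187406)
0.090000: (0.808057, -1.187406)
  k1 = (0.663522, -0.890710)
  predictor → (0.867774, -1.267570)
  k2 = (0.700417, -0.952134)
  → (0.869435, -1.270334)
(x(0.18), y(0.18)) ≈ (0.8694, -1.2703)

0.8694, -1.2703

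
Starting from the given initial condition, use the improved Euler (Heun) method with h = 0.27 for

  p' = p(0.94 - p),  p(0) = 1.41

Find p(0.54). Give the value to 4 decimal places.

Heun: k1 = f(s_n, p_n); k2 = f(s_n + h, p_n + h·k1); p_{n+1} = p_n + (h/2)·(k1 + k2).
s=0.000000, p=1.410000:
  k1 = f(0.000000, 1.410000) = -0.662700
  k2 = f(0.270000, 1.231071) = -0.358329
  p ← 1.410000 + (0.27/2)·(-0.662700 + (-0.358329)) = 1.272161
s=0.270000, p=1.272161:
  k1 = f(0.270000, 1.272161) = -0.422562
  k2 = f(0.540000, 1.158069) = -0.252539
  p ← 1.272161 + (0.27/2)·(-0.422562 + (-0.252539)) = 1.181022
p(0.54) ≈ 1.1810

1.1810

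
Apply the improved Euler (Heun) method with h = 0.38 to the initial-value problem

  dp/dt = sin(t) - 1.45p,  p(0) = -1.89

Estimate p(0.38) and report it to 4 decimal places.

-1.0650

Heun: k1 = f(t_n, p_n); k2 = f(t_n + h, p_n + h·k1); p_{n+1} = p_n + (h/2)·(k1 + k2).
t=0.000000, p=-1.890000:
  k1 = f(0.000000, -1.890000) = 2.740500
  k2 = f(0.380000, -0.848610) = 1.601405
  p ← -1.890000 + (0.38/2)·(2.740500 + 1.601405) = -1.065038
p(0.38) ≈ -1.0650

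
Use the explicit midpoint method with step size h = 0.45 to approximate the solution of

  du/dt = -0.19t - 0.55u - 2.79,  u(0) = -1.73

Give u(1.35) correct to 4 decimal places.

Midpoint: k1 = f(t_n, u_n); k2 = f(t_n + h/2, u_n + (h/2)·k1); u_{n+1} = u_n + h·k2.
t=0.000000, u=-1.730000:
  k1 = f(0.000000, -1.730000) = -1.838500
  k2 = f(0.225000, -2.143663) = -1.653736
  u ← -1.730000 + 0.45·(-1.653736) = -2.474181
t=0.450000, u=-2.474181:
  k1 = f(0.450000, -2.474181) = -1.514700
  k2 = f(0.675000, -2.814989) = -1.370006
  u ← -2.474181 + 0.45·(-1.370006) = -3.090684
t=0.900000, u=-3.090684:
  k1 = f(0.900000, -3.090684) = -1.261124
  k2 = f(1.125000, -3.374437) = -1.147810
  u ← -3.090684 + 0.45·(-1.147810) = -3.607198
u(1.35) ≈ -3.6072

-3.6072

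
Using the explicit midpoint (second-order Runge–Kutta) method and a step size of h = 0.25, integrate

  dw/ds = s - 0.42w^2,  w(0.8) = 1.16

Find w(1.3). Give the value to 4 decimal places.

1.3610

Midpoint: k1 = f(s_n, w_n); k2 = f(s_n + h/2, w_n + (h/2)·k1); w_{n+1} = w_n + h·k2.
s=0.800000, w=1.160000:
  k1 = f(0.800000, 1.160000) = 0.234848
  k2 = f(0.925000, 1.189356) = 0.330882
  w ← 1.160000 + 0.25·0.330882 = 1.242720
s=1.050000, w=1.242720:
  k1 = f(1.050000, 1.242720) = 0.401371
  k2 = f(1.175000, 1.292892) = 0.472941
  w ← 1.242720 + 0.25·0.472941 = 1.360956
w(1.3) ≈ 1.3610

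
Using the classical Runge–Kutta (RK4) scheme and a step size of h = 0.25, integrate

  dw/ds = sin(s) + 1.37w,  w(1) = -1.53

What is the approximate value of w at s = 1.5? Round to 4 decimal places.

RK4: k1 = f(s_n, w_n); k2 = f(s_n + h/2, w_n + (h/2)·k1); k3 = f(s_n + h/2, w_n + (h/2)·k2); k4 = f(s_n + h, w_n + h·k3); w_{n+1} = w_n + (h/6)·(k1 + 2k2 + 2k3 + k4).
s=1.000000, w=-1.530000:
  k1 = f(1.000000, -1.530000) = -1.254629
  k2 = f(1.125000, -1.686829) = -1.408688
  k3 = f(1.125000, -1.706086) = -1.435070
  k4 = f(1.250000, -1.888768) = -1.638627
  w ← -1.530000 + (0.25/6)·(k1 + 2k2 + 2k3 + k4) = -1.887532
s=1.250000, w=-1.887532:
  k1 = f(1.250000, -1.887532) = -1.636934
  k2 = f(1.375000, -2.092149) = -1.885351
  k3 = f(1.375000, -2.123201) = -1.927892
  k4 = f(1.500000, -2.369505) = -2.248727
  w ← -1.887532 + (0.25/6)·(k1 + 2k2 + 2k3 + k4) = -2.367205
w(1.5) ≈ -2.3672

-2.3672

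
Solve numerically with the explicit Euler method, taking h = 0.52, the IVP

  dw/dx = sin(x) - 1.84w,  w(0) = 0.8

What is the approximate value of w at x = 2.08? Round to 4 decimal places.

Euler: w_{n+1} = w_n + h·f(x_n, w_n).
x=0.000000, w=0.800000: f=-1.472000 → w ← 0.800000 + 0.52·(-1.472000) = 0.034560
x=0.520000, w=0.034560: f=0.433290 → w ← 0.034560 + 0.52·0.433290 = 0.259871
x=1.040000, w=0.259871: f=0.384242 → w ← 0.259871 + 0.52·0.384242 = 0.459677
x=1.560000, w=0.459677: f=0.154137 → w ← 0.459677 + 0.52·0.154137 = 0.539828
w(2.08) ≈ 0.5398

0.5398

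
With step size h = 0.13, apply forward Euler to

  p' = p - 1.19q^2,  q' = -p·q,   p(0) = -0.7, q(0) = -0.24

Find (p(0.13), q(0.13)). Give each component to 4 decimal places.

-0.7999, -0.2618

Euler on (p,q): p_{n+1} = p_n + h·p', q_{n+1} = q_n + h·q'.
0.000000: (-0.700000, -0.240000); f=(-0.768544, -0.168000) → (-0.799911, -0.261840)
(p(0.13), q(0.13)) ≈ (-0.7999, -0.2618)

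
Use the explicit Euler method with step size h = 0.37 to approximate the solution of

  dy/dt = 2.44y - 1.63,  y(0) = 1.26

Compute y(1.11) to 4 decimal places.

4.7463

Euler: y_{n+1} = y_n + h·f(t_n, y_n).
t=0.000000, y=1.260000: f=1.444400 → y ← 1.260000 + 0.37·1.444400 = 1.794428
t=0.370000, y=1.794428: f=2.748404 → y ← 1.794428 + 0.37·2.748404 = 2.811338
t=0.740000, y=2.811338: f=5.229664 → y ← 2.811338 + 0.37·5.229664 = 4.746313
y(1.11) ≈ 4.7463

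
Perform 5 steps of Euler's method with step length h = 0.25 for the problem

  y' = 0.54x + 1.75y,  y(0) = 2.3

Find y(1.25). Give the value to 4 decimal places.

14.6381

Euler: y_{n+1} = y_n + h·f(x_n, y_n).
x=0.000000, y=2.300000: f=4.025000 → y ← 2.300000 + 0.25·4.025000 = 3.306250
x=0.250000, y=3.306250: f=5.920937 → y ← 3.306250 + 0.25·5.920937 = 4.786484
x=0.500000, y=4.786484: f=8.646348 → y ← 4.786484 + 0.25·8.646348 = 6.948071
x=0.750000, y=6.948071: f=12.564125 → y ← 6.948071 + 0.25·12.564125 = 10.089102
x=1.000000, y=10.089102: f=18.195929 → y ← 10.089102 + 0.25·18.195929 = 14.638085
y(1.25) ≈ 14.6381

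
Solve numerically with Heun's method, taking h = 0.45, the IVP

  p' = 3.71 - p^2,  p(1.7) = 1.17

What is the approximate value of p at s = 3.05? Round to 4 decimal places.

Heun: k1 = f(s_n, p_n); k2 = f(s_n + h, p_n + h·k1); p_{n+1} = p_n + (h/2)·(k1 + k2).
s=1.700000, p=1.170000:
  k1 = f(1.700000, 1.170000) = 2.341100
  k2 = f(2.150000, 2.223495) = -1.233930
  p ← 1.170000 + (0.45/2)·(2.341100 + (-1.233930)) = 1.419113
s=2.150000, p=1.419113:
  k1 = f(2.150000, 1.419113) = 1.696118
  k2 = f(2.600000, 2.182366) = -1.052722
  p ← 1.419113 + (0.45/2)·(1.696118 + (-1.052722)) = 1.563877
s=2.600000, p=1.563877:
  k1 = f(2.600000, 1.563877) = 1.264288
  k2 = f(3.050000, 2.132807) = -0.838865
  p ← 1.563877 + (0.45/2)·(1.264288 + (-0.838865)) = 1.659597
p(3.05) ≈ 1.6596

1.6596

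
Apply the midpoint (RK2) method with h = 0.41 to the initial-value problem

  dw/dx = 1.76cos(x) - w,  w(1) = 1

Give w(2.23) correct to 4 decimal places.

0.0696

Midpoint: k1 = f(x_n, w_n); k2 = f(x_n + h/2, w_n + (h/2)·k1); w_{n+1} = w_n + h·k2.
x=1.000000, w=1.000000:
  k1 = f(1.000000, 1.000000) = -0.049068
  k2 = f(1.205000, 0.989941) = -0.360401
  w ← 1.000000 + 0.41·(-0.360401) = 0.852235
x=1.410000, w=0.852235:
  k1 = f(1.410000, 0.852235) = -0.570452
  k2 = f(1.615000, 0.735293) = -0.813066
  w ← 0.852235 + 0.41·(-0.813066) = 0.518878
x=1.820000, w=0.518878:
  k1 = f(1.820000, 0.518878) = -0.952951
  k2 = f(2.025000, 0.323523) = -1.095718
  w ← 0.518878 + 0.41·(-1.095718) = 0.069634
w(2.23) ≈ 0.0696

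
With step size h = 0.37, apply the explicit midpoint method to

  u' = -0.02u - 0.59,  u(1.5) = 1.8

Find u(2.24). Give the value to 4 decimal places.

Midpoint: k1 = f(x_n, u_n); k2 = f(x_n + h/2, u_n + (h/2)·k1); u_{n+1} = u_n + h·k2.
x=1.500000, u=1.800000:
  k1 = f(1.500000, 1.800000) = -0.626000
  k2 = f(1.685000, 1.684190) = -0.623684
  u ← 1.800000 + 0.37·(-0.623684) = 1.569237
x=1.870000, u=1.569237:
  k1 = f(1.870000, 1.569237) = -0.621385
  k2 = f(2.055000, 1.454281) = -0.619086
  u ← 1.569237 + 0.37·(-0.619086) = 1.340175
u(2.24) ≈ 1.3402

1.3402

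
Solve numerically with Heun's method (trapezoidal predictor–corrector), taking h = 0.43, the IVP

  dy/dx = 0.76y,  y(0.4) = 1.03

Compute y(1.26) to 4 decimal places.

1.9621

Heun: k1 = f(x_n, y_n); k2 = f(x_n + h, y_n + h·k1); y_{n+1} = y_n + (h/2)·(k1 + k2).
x=0.400000, y=1.030000:
  k1 = f(0.400000, 1.030000) = 0.782800
  k2 = f(0.830000, 1.366604) = 1.038619
  y ← 1.030000 + (0.43/2)·(0.782800 + 1.038619) = 1.421605
x=0.830000, y=1.421605:
  k1 = f(0.830000, 1.421605) = 1.080420
  k2 = f(1.260000, 1.886186) = 1.433501
  y ← 1.421605 + (0.43/2)·(1.080420 + 1.433501) = 1.962098
y(1.26) ≈ 1.9621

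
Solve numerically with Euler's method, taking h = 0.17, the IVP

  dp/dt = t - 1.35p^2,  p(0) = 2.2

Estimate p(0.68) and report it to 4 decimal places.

Euler: p_{n+1} = p_n + h·f(t_n, p_n).
t=0.000000, p=2.200000: f=-6.534000 → p ← 2.200000 + 0.17·(-6.534000) = 1.089220
t=0.170000, p=1.089220: f=-1.431640 → p ← 1.089220 + 0.17·(-1.431640) = 0.845841
t=0.340000, p=0.845841: f=-0.625854 → p ← 0.845841 + 0.17·(-0.625854) = 0.739446
t=0.510000, p=0.739446: f=-0.228154 → p ← 0.739446 + 0.17·(-0.228154) = 0.700660
p(0.68) ≈ 0.7007

0.7007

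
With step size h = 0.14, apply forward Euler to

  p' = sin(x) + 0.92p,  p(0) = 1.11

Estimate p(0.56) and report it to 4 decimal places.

Euler: p_{n+1} = p_n + h·f(x_n, p_n).
x=0.000000, p=1.110000: f=1.021200 → p ← 1.110000 + 0.14·1.021200 = 1.252968
x=0.140000, p=1.252968: f=1.292274 → p ← 1.252968 + 0.14·1.292274 = 1.433886
x=0.280000, p=1.433886: f=1.595531 → p ← 1.433886 + 0.14·1.595531 = 1.657261
x=0.420000, p=1.657261: f=1.932440 → p ← 1.657261 + 0.14·1.932440 = 1.927802
p(0.56) ≈ 1.9278

1.9278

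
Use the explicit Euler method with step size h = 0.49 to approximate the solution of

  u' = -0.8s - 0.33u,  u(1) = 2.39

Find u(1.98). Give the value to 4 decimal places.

Euler: u_{n+1} = u_n + h·f(s_n, u_n).
s=1.000000, u=2.390000: f=-1.588700 → u ← 2.390000 + 0.49·(-1.588700) = 1.611537
s=1.490000, u=1.611537: f=-1.723807 → u ← 1.611537 + 0.49·(-1.723807) = 0.766871
u(1.98) ≈ 0.7669

0.7669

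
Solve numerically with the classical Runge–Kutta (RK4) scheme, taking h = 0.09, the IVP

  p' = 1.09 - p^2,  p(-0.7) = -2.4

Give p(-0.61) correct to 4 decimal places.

RK4: k1 = f(s_n, p_n); k2 = f(s_n + h/2, p_n + (h/2)·k1); k3 = f(s_n + h/2, p_n + (h/2)·k2); k4 = f(s_n + h, p_n + h·k3); p_{n+1} = p_n + (h/6)·(k1 + 2k2 + 2k3 + k4).
s=-0.700000, p=-2.400000:
  k1 = f(-0.700000, -2.400000) = -4.670000
  k2 = f(-0.655000, -2.610150) = -5.722883
  k3 = f(-0.655000, -2.657530) = -5.972464
  k4 = f(-0.610000, -2.937522) = -7.539034
  p ← -2.400000 + (0.09/6)·(k1 + 2k2 + 2k3 + k4) = -2.933996
p(-0.61) ≈ -2.9340

-2.9340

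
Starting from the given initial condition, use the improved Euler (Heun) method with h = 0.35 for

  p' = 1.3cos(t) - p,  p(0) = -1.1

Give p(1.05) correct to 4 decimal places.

Heun: k1 = f(t_n, p_n); k2 = f(t_n + h, p_n + h·k1); p_{n+1} = p_n + (h/2)·(k1 + k2).
t=0.000000, p=-1.100000:
  k1 = f(0.000000, -1.100000) = 2.400000
  k2 = f(0.350000, -0.260000) = 1.481185
  p ← -1.100000 + (0.35/2)·(2.400000 + 1.481185) = -0.420793
t=0.350000, p=-0.420793:
  k1 = f(0.350000, -0.420793) = 1.641977
  k2 = f(0.700000, 0.153899) = 0.840396
  p ← -0.420793 + (0.35/2)·(1.641977 + 0.840396) = 0.013623
t=0.700000, p=0.013623:
  k1 = f(0.700000, 0.013623) = 0.980672
  k2 = f(1.050000, 0.356858) = 0.289985
  p ← 0.013623 + (0.35/2)·(0.980672 + 0.289985) = 0.235987
p(1.05) ≈ 0.2360

0.2360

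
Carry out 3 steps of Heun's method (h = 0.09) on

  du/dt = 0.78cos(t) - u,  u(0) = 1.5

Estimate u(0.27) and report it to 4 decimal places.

Heun: k1 = f(t_n, u_n); k2 = f(t_n + h, u_n + h·k1); u_{n+1} = u_n + (h/2)·(k1 + k2).
t=0.000000, u=1.500000:
  k1 = f(0.000000, 1.500000) = -0.720000
  k2 = f(0.090000, 1.435200) = -0.658357
  u ← 1.500000 + (0.09/2)·(-0.720000 + (-0.658357)) = 1.437974
t=0.090000, u=1.437974:
  k1 = f(0.090000, 1.437974) = -0.661131
  k2 = f(0.180000, 1.378472) = -0.611074
  u ← 1.437974 + (0.09/2)·(-0.661131 + (-0.611074)) = 1.380725
t=0.180000, u=1.380725:
  k1 = f(0.180000, 1.380725) = -0.613327
  k2 = f(0.270000, 1.325525) = -0.573784
  u ← 1.380725 + (0.09/2)·(-0.613327 + (-0.573784)) = 1.327305
u(0.27) ≈ 1.3273

1.3273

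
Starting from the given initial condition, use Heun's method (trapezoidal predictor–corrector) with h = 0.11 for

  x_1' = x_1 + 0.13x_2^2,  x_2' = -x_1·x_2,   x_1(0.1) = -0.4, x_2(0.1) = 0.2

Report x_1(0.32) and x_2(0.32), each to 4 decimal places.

-0.4968, 0.2206

Heun on (x_1,x_2): k1 = f(x_n, state_n); k2 = f(x_n + h, state_n + h·k1); state_{n+1} = state_n + (h/2)·(k1 + k2).
0.100000: (-0.400000, 0.200000)
  k1 = (-0.394800, 0.080000)
  predictor → (-0.443428, 0.208800)
  k2 = (-0.437760, 0.092588)
  → (-0.445791, 0.209492)
0.210000: (-0.445791, 0.209492)
  k1 = (-0.440086, 0.093390)
  predictor → (-0.494200, 0.219765)
  k2 = (-0.487922, 0.108608)
  → (-0.496831, 0.220602)
(x_1(0.32), x_2(0.32)) ≈ (-0.4968, 0.2206)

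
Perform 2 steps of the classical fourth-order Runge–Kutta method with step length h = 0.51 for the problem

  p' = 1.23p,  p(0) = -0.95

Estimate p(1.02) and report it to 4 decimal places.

RK4: k1 = f(t_n, p_n); k2 = f(t_n + h/2, p_n + (h/2)·k1); k3 = f(t_n + h/2, p_n + (h/2)·k2); k4 = f(t_n + h, p_n + h·k3); p_{n+1} = p_n + (h/6)·(k1 + 2k2 + 2k3 + k4).
t=0.000000, p=-0.950000:
  k1 = f(0.000000, -0.950000) = -1.168500
  k2 = f(0.255000, -1.247967) = -1.535000
  k3 = f(0.255000, -1.341425) = -1.649953
  k4 = f(0.510000, -1.791476) = -2.203515
  p ← -0.950000 + (0.51/6)·(k1 + 2k2 + 2k3 + k4) = -1.778063
t=0.510000, p=-1.778063:
  k1 = f(0.510000, -1.778063) = -2.187018
  k2 = f(0.765000, -2.335753) = -2.872976
  k3 = f(0.765000, -2.510672) = -3.088127
  k4 = f(1.020000, -3.353008) = -4.124200
  p ← -1.778063 + (0.51/6)·(k1 + 2k2 + 2k3 + k4) = -3.327904
p(1.02) ≈ -3.3279

-3.3279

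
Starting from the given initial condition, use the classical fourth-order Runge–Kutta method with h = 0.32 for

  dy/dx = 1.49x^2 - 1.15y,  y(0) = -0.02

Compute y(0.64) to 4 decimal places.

0.0999

RK4: k1 = f(x_n, y_n); k2 = f(x_n + h/2, y_n + (h/2)·k1); k3 = f(x_n + h/2, y_n + (h/2)·k2); k4 = f(x_n + h, y_n + h·k3); y_{n+1} = y_n + (h/6)·(k1 + 2k2 + 2k3 + k4).
x=0.000000, y=-0.020000:
  k1 = f(0.000000, -0.020000) = 0.023000
  k2 = f(0.160000, -0.016320) = 0.056912
  k3 = f(0.160000, -0.010894) = 0.050672
  k4 = f(0.320000, -0.003785) = 0.156929
  y ← -0.020000 + (0.32/6)·(k1 + 2k2 + 2k3 + k4) = 0.001072
x=0.320000, y=0.001072:
  k1 = f(0.320000, 0.001072) = 0.151343
  k2 = f(0.480000, 0.025287) = 0.314216
  k3 = f(0.480000, 0.051346) = 0.284248
  k4 = f(0.640000, 0.092031) = 0.504468
  y ← 0.001072 + (0.32/6)·(k1 + 2k2 + 2k3 + k4) = 0.099885
y(0.64) ≈ 0.0999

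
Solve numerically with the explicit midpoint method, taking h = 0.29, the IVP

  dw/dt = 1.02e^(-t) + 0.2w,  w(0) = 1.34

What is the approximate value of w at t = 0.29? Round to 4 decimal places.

Midpoint: k1 = f(t_n, w_n); k2 = f(t_n + h/2, w_n + (h/2)·k1); w_{n+1} = w_n + h·k2.
t=0.000000, w=1.340000:
  k1 = f(0.000000, 1.340000) = 1.288000
  k2 = f(0.145000, 1.526760) = 1.187675
  w ← 1.340000 + 0.29·1.187675 = 1.684426
w(0.29) ≈ 1.6844

1.6844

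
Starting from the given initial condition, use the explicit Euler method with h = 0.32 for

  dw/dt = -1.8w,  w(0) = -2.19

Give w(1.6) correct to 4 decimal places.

Euler: w_{n+1} = w_n + h·f(t_n, w_n).
t=0.000000, w=-2.190000: f=3.942000 → w ← -2.190000 + 0.32·3.942000 = -0.928560
t=0.320000, w=-0.928560: f=1.671408 → w ← -0.928560 + 0.32·1.671408 = -0.393709
t=0.640000, w=-0.393709: f=0.708677 → w ← -0.393709 + 0.32·0.708677 = -0.166933
t=0.960000, w=-0.166933: f=0.300479 → w ← -0.166933 + 0.32·0.300479 = -0.070780
t=1.280000, w=-0.070780: f=0.127403 → w ← -0.070780 + 0.32·0.127403 = -0.030011
w(1.6) ≈ -0.0300

-0.0300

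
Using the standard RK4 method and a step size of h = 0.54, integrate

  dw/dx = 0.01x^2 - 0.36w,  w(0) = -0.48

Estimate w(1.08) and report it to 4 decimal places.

-0.3216

RK4: k1 = f(x_n, w_n); k2 = f(x_n + h/2, w_n + (h/2)·k1); k3 = f(x_n + h/2, w_n + (h/2)·k2); k4 = f(x_n + h, w_n + h·k3); w_{n+1} = w_n + (h/6)·(k1 + 2k2 + 2k3 + k4).
x=0.000000, w=-0.480000:
  k1 = f(0.000000, -0.480000) = 0.172800
  k2 = f(0.270000, -0.433344) = 0.156733
  k3 = f(0.270000, -0.437682) = 0.158295
  k4 = f(0.540000, -0.394521) = 0.144944
  w ← -0.480000 + (0.54/6)·(k1 + 2k2 + 2k3 + k4) = -0.394698
x=0.540000, w=-0.394698:
  k1 = f(0.540000, -0.394698) = 0.145007
  k2 = f(0.810000, -0.355546) = 0.134558
  k3 = f(0.810000, -0.358368) = 0.135573
  k4 = f(1.080000, -0.321489) = 0.127400
  w ← -0.394698 + (0.54/6)·(k1 + 2k2 + 2k3 + k4) = -0.321558
w(1.08) ≈ -0.3216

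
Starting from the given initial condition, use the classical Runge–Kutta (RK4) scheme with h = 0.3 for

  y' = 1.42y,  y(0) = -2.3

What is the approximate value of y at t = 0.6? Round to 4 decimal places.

-5.3911

RK4: k1 = f(t_n, y_n); k2 = f(t_n + h/2, y_n + (h/2)·k1); k3 = f(t_n + h/2, y_n + (h/2)·k2); k4 = f(t_n + h, y_n + h·k3); y_{n+1} = y_n + (h/6)·(k1 + 2k2 + 2k3 + k4).
t=0.000000, y=-2.300000:
  k1 = f(0.000000, -2.300000) = -3.266000
  k2 = f(0.150000, -2.789900) = -3.961658
  k3 = f(0.150000, -2.894249) = -4.109833
  k4 = f(0.300000, -3.532950) = -5.016789
  y ← -2.300000 + (0.3/6)·(k1 + 2k2 + 2k3 + k4) = -3.521289
t=0.300000, y=-3.521289:
  k1 = f(0.300000, -3.521289) = -5.000230
  k2 = f(0.450000, -4.271323) = -6.065279
  k3 = f(0.450000, -4.431080) = -6.292134
  k4 = f(0.600000, -5.408929) = -7.680679
  y ← -3.521289 + (0.3/6)·(k1 + 2k2 + 2k3 + k4) = -5.391075
y(0.6) ≈ -5.3911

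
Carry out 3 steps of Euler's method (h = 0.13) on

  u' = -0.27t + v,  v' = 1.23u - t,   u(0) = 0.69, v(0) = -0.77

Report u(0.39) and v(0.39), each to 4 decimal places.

Euler on (u,v): u_{n+1} = u_n + h·u', v_{n+1} = v_n + h·v'.
0.000000: (0.690000, -0.770000); f=(-0.770000, 0.848700) → (0.589900, -0.659669)
0.130000: (0.589900, -0.659669); f=(-0.694769, 0.595577) → (0.499580, -0.582244)
0.260000: (0.499580, -0.582244); f=(-0.652444, 0.354483) → (0.414762, -0.536161)
(u(0.39), v(0.39)) ≈ (0.4148, -0.5362)

0.4148, -0.5362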